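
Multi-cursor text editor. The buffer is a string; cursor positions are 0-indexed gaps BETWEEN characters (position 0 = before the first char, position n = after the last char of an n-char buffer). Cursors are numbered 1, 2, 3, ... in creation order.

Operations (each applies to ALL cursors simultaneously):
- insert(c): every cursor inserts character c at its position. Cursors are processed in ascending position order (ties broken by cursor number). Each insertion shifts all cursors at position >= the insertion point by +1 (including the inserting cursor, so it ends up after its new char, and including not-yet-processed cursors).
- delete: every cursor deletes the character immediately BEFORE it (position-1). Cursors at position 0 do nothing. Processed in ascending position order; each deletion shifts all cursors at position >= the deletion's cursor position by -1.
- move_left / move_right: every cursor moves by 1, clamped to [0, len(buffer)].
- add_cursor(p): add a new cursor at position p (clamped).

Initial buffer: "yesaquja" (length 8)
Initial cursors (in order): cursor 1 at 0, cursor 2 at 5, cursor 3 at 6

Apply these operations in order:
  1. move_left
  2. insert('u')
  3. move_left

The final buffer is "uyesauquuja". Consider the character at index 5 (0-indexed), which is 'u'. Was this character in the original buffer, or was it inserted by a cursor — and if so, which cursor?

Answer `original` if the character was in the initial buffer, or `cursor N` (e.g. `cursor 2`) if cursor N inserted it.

Answer: cursor 2

Derivation:
After op 1 (move_left): buffer="yesaquja" (len 8), cursors c1@0 c2@4 c3@5, authorship ........
After op 2 (insert('u')): buffer="uyesauquuja" (len 11), cursors c1@1 c2@6 c3@8, authorship 1....2.3...
After op 3 (move_left): buffer="uyesauquuja" (len 11), cursors c1@0 c2@5 c3@7, authorship 1....2.3...
Authorship (.=original, N=cursor N): 1 . . . . 2 . 3 . . .
Index 5: author = 2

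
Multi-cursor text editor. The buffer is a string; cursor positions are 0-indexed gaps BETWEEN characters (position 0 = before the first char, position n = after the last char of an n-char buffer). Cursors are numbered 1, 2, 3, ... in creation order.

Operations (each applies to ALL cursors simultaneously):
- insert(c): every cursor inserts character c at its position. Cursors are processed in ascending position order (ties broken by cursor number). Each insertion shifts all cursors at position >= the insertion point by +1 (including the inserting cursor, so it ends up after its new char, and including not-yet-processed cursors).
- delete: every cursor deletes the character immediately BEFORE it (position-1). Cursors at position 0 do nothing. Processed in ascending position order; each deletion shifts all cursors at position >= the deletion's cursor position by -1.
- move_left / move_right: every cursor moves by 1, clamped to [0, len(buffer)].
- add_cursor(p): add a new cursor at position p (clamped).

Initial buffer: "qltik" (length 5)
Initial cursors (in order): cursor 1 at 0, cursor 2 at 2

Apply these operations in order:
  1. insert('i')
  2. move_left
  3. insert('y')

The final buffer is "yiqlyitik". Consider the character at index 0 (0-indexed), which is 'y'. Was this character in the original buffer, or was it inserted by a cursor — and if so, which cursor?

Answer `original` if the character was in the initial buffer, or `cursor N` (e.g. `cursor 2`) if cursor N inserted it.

After op 1 (insert('i')): buffer="iqlitik" (len 7), cursors c1@1 c2@4, authorship 1..2...
After op 2 (move_left): buffer="iqlitik" (len 7), cursors c1@0 c2@3, authorship 1..2...
After op 3 (insert('y')): buffer="yiqlyitik" (len 9), cursors c1@1 c2@5, authorship 11..22...
Authorship (.=original, N=cursor N): 1 1 . . 2 2 . . .
Index 0: author = 1

Answer: cursor 1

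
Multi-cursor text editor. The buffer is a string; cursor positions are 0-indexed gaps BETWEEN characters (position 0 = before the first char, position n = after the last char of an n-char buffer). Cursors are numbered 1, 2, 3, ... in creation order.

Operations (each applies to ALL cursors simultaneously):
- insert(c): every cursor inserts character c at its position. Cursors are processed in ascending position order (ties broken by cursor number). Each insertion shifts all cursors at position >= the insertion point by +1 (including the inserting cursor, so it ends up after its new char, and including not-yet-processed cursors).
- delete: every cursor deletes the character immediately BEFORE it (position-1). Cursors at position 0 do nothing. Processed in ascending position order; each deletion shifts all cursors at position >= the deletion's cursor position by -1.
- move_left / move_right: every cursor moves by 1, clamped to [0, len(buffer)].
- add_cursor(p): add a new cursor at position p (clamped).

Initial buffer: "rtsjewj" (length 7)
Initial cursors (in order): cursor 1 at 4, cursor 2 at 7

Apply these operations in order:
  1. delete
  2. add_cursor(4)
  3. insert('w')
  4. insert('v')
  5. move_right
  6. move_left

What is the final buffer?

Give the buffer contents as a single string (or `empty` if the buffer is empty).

Answer: rtswvewvwwv

Derivation:
After op 1 (delete): buffer="rtsew" (len 5), cursors c1@3 c2@5, authorship .....
After op 2 (add_cursor(4)): buffer="rtsew" (len 5), cursors c1@3 c3@4 c2@5, authorship .....
After op 3 (insert('w')): buffer="rtswewww" (len 8), cursors c1@4 c3@6 c2@8, authorship ...1.3.2
After op 4 (insert('v')): buffer="rtswvewvwwv" (len 11), cursors c1@5 c3@8 c2@11, authorship ...11.33.22
After op 5 (move_right): buffer="rtswvewvwwv" (len 11), cursors c1@6 c3@9 c2@11, authorship ...11.33.22
After op 6 (move_left): buffer="rtswvewvwwv" (len 11), cursors c1@5 c3@8 c2@10, authorship ...11.33.22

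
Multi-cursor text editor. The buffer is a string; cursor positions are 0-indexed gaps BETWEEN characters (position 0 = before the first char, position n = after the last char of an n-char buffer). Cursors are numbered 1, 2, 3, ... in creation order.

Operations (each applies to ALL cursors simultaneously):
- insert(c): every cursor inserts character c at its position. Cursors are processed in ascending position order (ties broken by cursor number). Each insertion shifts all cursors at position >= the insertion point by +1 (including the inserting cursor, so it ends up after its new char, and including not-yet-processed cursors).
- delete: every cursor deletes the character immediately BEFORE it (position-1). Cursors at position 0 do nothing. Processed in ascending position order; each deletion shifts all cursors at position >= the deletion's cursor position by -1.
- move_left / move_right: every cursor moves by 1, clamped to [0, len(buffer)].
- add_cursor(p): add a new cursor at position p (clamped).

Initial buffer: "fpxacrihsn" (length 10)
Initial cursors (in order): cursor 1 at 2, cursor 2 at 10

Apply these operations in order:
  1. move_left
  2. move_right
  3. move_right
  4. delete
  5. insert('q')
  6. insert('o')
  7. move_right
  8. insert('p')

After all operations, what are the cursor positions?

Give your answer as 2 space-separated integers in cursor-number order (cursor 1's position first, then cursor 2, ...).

After op 1 (move_left): buffer="fpxacrihsn" (len 10), cursors c1@1 c2@9, authorship ..........
After op 2 (move_right): buffer="fpxacrihsn" (len 10), cursors c1@2 c2@10, authorship ..........
After op 3 (move_right): buffer="fpxacrihsn" (len 10), cursors c1@3 c2@10, authorship ..........
After op 4 (delete): buffer="fpacrihs" (len 8), cursors c1@2 c2@8, authorship ........
After op 5 (insert('q')): buffer="fpqacrihsq" (len 10), cursors c1@3 c2@10, authorship ..1......2
After op 6 (insert('o')): buffer="fpqoacrihsqo" (len 12), cursors c1@4 c2@12, authorship ..11......22
After op 7 (move_right): buffer="fpqoacrihsqo" (len 12), cursors c1@5 c2@12, authorship ..11......22
After op 8 (insert('p')): buffer="fpqoapcrihsqop" (len 14), cursors c1@6 c2@14, authorship ..11.1.....222

Answer: 6 14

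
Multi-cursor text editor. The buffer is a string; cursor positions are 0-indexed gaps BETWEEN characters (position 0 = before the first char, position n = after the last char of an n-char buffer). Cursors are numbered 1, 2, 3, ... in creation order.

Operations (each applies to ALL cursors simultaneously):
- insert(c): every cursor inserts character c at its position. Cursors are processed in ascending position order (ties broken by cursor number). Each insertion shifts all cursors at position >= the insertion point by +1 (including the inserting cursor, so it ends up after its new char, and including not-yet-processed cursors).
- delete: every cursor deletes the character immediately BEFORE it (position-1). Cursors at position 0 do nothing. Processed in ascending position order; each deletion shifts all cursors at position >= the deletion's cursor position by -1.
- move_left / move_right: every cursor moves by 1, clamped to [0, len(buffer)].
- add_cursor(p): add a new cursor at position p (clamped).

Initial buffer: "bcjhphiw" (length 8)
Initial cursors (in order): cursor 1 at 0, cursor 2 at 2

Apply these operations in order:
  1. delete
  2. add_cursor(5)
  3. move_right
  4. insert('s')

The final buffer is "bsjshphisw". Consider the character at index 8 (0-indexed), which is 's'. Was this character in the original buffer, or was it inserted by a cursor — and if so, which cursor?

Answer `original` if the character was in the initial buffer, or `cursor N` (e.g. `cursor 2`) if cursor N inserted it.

After op 1 (delete): buffer="bjhphiw" (len 7), cursors c1@0 c2@1, authorship .......
After op 2 (add_cursor(5)): buffer="bjhphiw" (len 7), cursors c1@0 c2@1 c3@5, authorship .......
After op 3 (move_right): buffer="bjhphiw" (len 7), cursors c1@1 c2@2 c3@6, authorship .......
After op 4 (insert('s')): buffer="bsjshphisw" (len 10), cursors c1@2 c2@4 c3@9, authorship .1.2....3.
Authorship (.=original, N=cursor N): . 1 . 2 . . . . 3 .
Index 8: author = 3

Answer: cursor 3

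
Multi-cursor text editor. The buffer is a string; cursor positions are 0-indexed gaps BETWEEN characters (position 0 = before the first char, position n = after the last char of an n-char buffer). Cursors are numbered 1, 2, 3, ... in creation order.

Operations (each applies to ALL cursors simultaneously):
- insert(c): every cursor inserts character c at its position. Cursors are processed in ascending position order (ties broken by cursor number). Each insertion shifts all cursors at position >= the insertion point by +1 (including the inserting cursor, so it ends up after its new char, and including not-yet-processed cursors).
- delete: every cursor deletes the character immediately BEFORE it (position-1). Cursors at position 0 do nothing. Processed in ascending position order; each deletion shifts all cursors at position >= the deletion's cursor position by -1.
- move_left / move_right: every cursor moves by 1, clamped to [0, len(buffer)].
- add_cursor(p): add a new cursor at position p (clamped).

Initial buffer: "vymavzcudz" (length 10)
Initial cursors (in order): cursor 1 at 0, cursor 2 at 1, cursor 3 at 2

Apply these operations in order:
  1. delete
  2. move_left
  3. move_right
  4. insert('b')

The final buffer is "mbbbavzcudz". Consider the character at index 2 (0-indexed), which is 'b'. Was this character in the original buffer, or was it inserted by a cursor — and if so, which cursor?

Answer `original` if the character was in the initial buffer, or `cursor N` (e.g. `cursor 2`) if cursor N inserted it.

After op 1 (delete): buffer="mavzcudz" (len 8), cursors c1@0 c2@0 c3@0, authorship ........
After op 2 (move_left): buffer="mavzcudz" (len 8), cursors c1@0 c2@0 c3@0, authorship ........
After op 3 (move_right): buffer="mavzcudz" (len 8), cursors c1@1 c2@1 c3@1, authorship ........
After op 4 (insert('b')): buffer="mbbbavzcudz" (len 11), cursors c1@4 c2@4 c3@4, authorship .123.......
Authorship (.=original, N=cursor N): . 1 2 3 . . . . . . .
Index 2: author = 2

Answer: cursor 2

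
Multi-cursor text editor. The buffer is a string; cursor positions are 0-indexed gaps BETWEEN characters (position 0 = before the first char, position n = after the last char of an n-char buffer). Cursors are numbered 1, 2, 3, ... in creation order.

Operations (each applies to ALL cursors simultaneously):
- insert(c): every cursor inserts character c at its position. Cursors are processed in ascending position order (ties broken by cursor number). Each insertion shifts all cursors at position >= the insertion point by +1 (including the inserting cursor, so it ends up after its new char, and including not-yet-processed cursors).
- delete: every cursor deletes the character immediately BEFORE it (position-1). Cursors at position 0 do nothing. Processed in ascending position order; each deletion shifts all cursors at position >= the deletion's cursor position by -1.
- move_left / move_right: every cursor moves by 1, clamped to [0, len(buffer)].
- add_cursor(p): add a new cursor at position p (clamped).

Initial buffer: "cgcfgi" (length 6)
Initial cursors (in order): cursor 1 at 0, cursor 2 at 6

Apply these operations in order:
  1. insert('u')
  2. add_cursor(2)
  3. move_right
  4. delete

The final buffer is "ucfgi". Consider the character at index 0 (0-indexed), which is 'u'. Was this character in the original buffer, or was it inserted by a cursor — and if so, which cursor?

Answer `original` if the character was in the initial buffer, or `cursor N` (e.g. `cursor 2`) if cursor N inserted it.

After op 1 (insert('u')): buffer="ucgcfgiu" (len 8), cursors c1@1 c2@8, authorship 1......2
After op 2 (add_cursor(2)): buffer="ucgcfgiu" (len 8), cursors c1@1 c3@2 c2@8, authorship 1......2
After op 3 (move_right): buffer="ucgcfgiu" (len 8), cursors c1@2 c3@3 c2@8, authorship 1......2
After op 4 (delete): buffer="ucfgi" (len 5), cursors c1@1 c3@1 c2@5, authorship 1....
Authorship (.=original, N=cursor N): 1 . . . .
Index 0: author = 1

Answer: cursor 1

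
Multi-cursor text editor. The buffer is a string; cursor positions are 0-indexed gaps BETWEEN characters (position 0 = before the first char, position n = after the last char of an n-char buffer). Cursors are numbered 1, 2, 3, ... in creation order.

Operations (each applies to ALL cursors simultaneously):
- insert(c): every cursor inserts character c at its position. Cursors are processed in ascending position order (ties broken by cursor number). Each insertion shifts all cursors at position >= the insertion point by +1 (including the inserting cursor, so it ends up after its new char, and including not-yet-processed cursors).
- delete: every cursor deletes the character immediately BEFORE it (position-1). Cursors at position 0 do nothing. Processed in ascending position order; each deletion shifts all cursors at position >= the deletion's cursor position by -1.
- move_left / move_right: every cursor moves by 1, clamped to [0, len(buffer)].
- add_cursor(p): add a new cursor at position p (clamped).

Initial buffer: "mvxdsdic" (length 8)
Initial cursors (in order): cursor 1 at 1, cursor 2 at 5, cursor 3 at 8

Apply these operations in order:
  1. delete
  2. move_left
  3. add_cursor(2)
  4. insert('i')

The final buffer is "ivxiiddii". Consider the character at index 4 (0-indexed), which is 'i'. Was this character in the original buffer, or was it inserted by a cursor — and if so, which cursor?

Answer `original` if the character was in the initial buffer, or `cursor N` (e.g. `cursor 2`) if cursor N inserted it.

After op 1 (delete): buffer="vxddi" (len 5), cursors c1@0 c2@3 c3@5, authorship .....
After op 2 (move_left): buffer="vxddi" (len 5), cursors c1@0 c2@2 c3@4, authorship .....
After op 3 (add_cursor(2)): buffer="vxddi" (len 5), cursors c1@0 c2@2 c4@2 c3@4, authorship .....
After op 4 (insert('i')): buffer="ivxiiddii" (len 9), cursors c1@1 c2@5 c4@5 c3@8, authorship 1..24..3.
Authorship (.=original, N=cursor N): 1 . . 2 4 . . 3 .
Index 4: author = 4

Answer: cursor 4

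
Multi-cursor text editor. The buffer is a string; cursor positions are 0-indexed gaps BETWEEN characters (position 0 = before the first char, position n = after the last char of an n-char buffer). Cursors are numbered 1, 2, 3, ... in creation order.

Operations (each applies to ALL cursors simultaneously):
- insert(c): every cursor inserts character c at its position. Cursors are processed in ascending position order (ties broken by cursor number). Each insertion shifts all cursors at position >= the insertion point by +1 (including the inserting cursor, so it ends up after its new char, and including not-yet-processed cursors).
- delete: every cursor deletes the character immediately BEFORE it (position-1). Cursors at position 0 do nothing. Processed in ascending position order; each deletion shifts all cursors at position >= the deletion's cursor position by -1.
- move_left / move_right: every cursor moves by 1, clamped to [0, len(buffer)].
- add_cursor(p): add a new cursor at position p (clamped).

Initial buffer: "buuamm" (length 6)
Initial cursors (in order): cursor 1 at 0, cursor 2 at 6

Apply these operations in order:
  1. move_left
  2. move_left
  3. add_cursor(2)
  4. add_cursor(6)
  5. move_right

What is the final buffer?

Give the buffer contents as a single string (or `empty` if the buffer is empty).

Answer: buuamm

Derivation:
After op 1 (move_left): buffer="buuamm" (len 6), cursors c1@0 c2@5, authorship ......
After op 2 (move_left): buffer="buuamm" (len 6), cursors c1@0 c2@4, authorship ......
After op 3 (add_cursor(2)): buffer="buuamm" (len 6), cursors c1@0 c3@2 c2@4, authorship ......
After op 4 (add_cursor(6)): buffer="buuamm" (len 6), cursors c1@0 c3@2 c2@4 c4@6, authorship ......
After op 5 (move_right): buffer="buuamm" (len 6), cursors c1@1 c3@3 c2@5 c4@6, authorship ......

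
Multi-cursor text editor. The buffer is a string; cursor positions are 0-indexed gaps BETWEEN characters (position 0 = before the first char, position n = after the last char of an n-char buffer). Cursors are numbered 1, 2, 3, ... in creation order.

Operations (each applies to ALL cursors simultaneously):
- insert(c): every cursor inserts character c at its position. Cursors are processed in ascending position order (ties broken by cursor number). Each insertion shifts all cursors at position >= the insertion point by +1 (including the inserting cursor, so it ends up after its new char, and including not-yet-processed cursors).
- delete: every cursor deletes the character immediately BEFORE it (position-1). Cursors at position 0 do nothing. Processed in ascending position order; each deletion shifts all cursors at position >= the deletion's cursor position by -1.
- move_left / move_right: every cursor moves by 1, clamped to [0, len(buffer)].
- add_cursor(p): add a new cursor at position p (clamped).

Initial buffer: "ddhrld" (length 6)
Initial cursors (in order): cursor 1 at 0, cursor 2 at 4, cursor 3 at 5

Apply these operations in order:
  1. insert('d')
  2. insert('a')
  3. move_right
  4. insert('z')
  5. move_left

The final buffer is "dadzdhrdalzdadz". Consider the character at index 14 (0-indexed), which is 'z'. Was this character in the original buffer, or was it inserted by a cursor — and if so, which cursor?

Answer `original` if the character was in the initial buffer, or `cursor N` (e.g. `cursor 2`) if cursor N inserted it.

After op 1 (insert('d')): buffer="dddhrdldd" (len 9), cursors c1@1 c2@6 c3@8, authorship 1....2.3.
After op 2 (insert('a')): buffer="daddhrdaldad" (len 12), cursors c1@2 c2@8 c3@11, authorship 11....22.33.
After op 3 (move_right): buffer="daddhrdaldad" (len 12), cursors c1@3 c2@9 c3@12, authorship 11....22.33.
After op 4 (insert('z')): buffer="dadzdhrdalzdadz" (len 15), cursors c1@4 c2@11 c3@15, authorship 11.1...22.233.3
After op 5 (move_left): buffer="dadzdhrdalzdadz" (len 15), cursors c1@3 c2@10 c3@14, authorship 11.1...22.233.3
Authorship (.=original, N=cursor N): 1 1 . 1 . . . 2 2 . 2 3 3 . 3
Index 14: author = 3

Answer: cursor 3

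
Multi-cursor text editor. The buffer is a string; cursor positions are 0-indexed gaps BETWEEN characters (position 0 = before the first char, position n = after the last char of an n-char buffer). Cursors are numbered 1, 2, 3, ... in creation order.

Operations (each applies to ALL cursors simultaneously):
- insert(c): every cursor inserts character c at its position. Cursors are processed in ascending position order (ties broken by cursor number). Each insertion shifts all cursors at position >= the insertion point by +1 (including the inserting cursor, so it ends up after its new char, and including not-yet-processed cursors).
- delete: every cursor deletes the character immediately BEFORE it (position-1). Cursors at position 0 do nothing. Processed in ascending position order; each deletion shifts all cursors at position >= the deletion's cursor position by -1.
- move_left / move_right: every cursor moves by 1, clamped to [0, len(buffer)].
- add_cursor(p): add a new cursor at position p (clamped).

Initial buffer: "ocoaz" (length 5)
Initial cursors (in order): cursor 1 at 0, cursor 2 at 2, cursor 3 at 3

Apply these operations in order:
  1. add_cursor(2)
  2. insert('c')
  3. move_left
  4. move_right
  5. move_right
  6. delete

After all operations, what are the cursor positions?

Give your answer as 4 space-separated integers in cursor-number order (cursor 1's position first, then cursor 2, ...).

Answer: 1 3 4 3

Derivation:
After op 1 (add_cursor(2)): buffer="ocoaz" (len 5), cursors c1@0 c2@2 c4@2 c3@3, authorship .....
After op 2 (insert('c')): buffer="cocccocaz" (len 9), cursors c1@1 c2@5 c4@5 c3@7, authorship 1..24.3..
After op 3 (move_left): buffer="cocccocaz" (len 9), cursors c1@0 c2@4 c4@4 c3@6, authorship 1..24.3..
After op 4 (move_right): buffer="cocccocaz" (len 9), cursors c1@1 c2@5 c4@5 c3@7, authorship 1..24.3..
After op 5 (move_right): buffer="cocccocaz" (len 9), cursors c1@2 c2@6 c4@6 c3@8, authorship 1..24.3..
After op 6 (delete): buffer="ccccz" (len 5), cursors c1@1 c2@3 c4@3 c3@4, authorship 1.23.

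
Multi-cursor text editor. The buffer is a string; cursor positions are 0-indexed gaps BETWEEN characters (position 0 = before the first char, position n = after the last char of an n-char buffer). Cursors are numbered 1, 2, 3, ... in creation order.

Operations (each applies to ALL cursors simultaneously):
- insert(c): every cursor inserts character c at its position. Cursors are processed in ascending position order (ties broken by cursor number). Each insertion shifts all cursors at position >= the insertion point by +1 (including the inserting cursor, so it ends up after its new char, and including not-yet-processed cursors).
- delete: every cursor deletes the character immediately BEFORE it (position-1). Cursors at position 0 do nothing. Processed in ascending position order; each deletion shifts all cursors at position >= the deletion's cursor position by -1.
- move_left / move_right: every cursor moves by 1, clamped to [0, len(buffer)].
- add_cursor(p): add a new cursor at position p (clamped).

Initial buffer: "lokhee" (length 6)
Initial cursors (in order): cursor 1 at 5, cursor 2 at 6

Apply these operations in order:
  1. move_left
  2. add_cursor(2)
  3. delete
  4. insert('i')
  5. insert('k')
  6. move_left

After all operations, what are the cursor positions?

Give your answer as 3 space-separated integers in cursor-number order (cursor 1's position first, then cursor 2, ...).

Answer: 7 7 2

Derivation:
After op 1 (move_left): buffer="lokhee" (len 6), cursors c1@4 c2@5, authorship ......
After op 2 (add_cursor(2)): buffer="lokhee" (len 6), cursors c3@2 c1@4 c2@5, authorship ......
After op 3 (delete): buffer="lke" (len 3), cursors c3@1 c1@2 c2@2, authorship ...
After op 4 (insert('i')): buffer="likiie" (len 6), cursors c3@2 c1@5 c2@5, authorship .3.12.
After op 5 (insert('k')): buffer="likkiikke" (len 9), cursors c3@3 c1@8 c2@8, authorship .33.1212.
After op 6 (move_left): buffer="likkiikke" (len 9), cursors c3@2 c1@7 c2@7, authorship .33.1212.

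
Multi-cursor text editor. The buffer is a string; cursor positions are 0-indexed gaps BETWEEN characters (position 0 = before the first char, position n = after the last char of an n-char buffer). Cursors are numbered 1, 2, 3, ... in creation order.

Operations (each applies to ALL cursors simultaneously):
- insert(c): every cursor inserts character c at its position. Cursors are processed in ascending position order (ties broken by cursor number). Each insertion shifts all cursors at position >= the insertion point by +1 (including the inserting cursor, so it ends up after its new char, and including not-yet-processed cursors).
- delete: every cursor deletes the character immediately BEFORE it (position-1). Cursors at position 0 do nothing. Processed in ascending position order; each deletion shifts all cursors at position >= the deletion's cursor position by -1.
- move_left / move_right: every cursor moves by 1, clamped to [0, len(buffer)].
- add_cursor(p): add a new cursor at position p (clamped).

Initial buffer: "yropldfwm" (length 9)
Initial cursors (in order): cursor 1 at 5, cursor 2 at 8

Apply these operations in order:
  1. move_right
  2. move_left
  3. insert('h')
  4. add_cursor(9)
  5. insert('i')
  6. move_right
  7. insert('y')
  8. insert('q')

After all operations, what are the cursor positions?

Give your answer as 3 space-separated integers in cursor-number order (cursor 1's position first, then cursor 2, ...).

Answer: 10 20 16

Derivation:
After op 1 (move_right): buffer="yropldfwm" (len 9), cursors c1@6 c2@9, authorship .........
After op 2 (move_left): buffer="yropldfwm" (len 9), cursors c1@5 c2@8, authorship .........
After op 3 (insert('h')): buffer="yroplhdfwhm" (len 11), cursors c1@6 c2@10, authorship .....1...2.
After op 4 (add_cursor(9)): buffer="yroplhdfwhm" (len 11), cursors c1@6 c3@9 c2@10, authorship .....1...2.
After op 5 (insert('i')): buffer="yroplhidfwihim" (len 14), cursors c1@7 c3@11 c2@13, authorship .....11...322.
After op 6 (move_right): buffer="yroplhidfwihim" (len 14), cursors c1@8 c3@12 c2@14, authorship .....11...322.
After op 7 (insert('y')): buffer="yroplhidyfwihyimy" (len 17), cursors c1@9 c3@14 c2@17, authorship .....11.1..3232.2
After op 8 (insert('q')): buffer="yroplhidyqfwihyqimyq" (len 20), cursors c1@10 c3@16 c2@20, authorship .....11.11..32332.22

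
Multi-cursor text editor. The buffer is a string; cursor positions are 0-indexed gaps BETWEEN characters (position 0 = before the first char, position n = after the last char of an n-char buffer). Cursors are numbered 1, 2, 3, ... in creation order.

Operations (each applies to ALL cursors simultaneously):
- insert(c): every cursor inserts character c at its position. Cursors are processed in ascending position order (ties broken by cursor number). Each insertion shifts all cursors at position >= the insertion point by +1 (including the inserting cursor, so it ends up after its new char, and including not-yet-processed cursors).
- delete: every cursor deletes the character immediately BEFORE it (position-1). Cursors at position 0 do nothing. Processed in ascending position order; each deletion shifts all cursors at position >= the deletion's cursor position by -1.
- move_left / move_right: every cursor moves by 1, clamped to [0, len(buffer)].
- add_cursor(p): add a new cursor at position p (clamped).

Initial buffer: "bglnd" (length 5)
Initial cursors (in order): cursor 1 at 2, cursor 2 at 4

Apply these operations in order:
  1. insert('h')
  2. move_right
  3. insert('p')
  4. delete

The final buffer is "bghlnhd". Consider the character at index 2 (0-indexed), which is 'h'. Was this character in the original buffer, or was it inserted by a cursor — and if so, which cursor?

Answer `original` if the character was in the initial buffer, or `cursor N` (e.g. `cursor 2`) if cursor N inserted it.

Answer: cursor 1

Derivation:
After op 1 (insert('h')): buffer="bghlnhd" (len 7), cursors c1@3 c2@6, authorship ..1..2.
After op 2 (move_right): buffer="bghlnhd" (len 7), cursors c1@4 c2@7, authorship ..1..2.
After op 3 (insert('p')): buffer="bghlpnhdp" (len 9), cursors c1@5 c2@9, authorship ..1.1.2.2
After op 4 (delete): buffer="bghlnhd" (len 7), cursors c1@4 c2@7, authorship ..1..2.
Authorship (.=original, N=cursor N): . . 1 . . 2 .
Index 2: author = 1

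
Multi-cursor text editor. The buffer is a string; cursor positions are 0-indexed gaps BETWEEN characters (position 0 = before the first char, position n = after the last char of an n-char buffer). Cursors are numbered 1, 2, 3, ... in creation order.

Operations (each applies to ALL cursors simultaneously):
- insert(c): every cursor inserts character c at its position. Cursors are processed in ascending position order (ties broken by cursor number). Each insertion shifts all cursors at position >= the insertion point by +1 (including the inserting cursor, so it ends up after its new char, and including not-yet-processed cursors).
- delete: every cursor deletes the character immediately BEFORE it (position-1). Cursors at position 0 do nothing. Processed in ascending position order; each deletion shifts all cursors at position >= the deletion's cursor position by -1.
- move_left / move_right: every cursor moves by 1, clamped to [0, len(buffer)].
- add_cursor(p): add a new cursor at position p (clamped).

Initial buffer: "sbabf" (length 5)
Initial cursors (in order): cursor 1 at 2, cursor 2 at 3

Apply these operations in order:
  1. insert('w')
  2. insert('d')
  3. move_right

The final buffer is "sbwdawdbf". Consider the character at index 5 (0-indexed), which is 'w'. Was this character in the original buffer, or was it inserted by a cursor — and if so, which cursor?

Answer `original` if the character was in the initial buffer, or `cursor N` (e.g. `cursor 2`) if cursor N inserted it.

Answer: cursor 2

Derivation:
After op 1 (insert('w')): buffer="sbwawbf" (len 7), cursors c1@3 c2@5, authorship ..1.2..
After op 2 (insert('d')): buffer="sbwdawdbf" (len 9), cursors c1@4 c2@7, authorship ..11.22..
After op 3 (move_right): buffer="sbwdawdbf" (len 9), cursors c1@5 c2@8, authorship ..11.22..
Authorship (.=original, N=cursor N): . . 1 1 . 2 2 . .
Index 5: author = 2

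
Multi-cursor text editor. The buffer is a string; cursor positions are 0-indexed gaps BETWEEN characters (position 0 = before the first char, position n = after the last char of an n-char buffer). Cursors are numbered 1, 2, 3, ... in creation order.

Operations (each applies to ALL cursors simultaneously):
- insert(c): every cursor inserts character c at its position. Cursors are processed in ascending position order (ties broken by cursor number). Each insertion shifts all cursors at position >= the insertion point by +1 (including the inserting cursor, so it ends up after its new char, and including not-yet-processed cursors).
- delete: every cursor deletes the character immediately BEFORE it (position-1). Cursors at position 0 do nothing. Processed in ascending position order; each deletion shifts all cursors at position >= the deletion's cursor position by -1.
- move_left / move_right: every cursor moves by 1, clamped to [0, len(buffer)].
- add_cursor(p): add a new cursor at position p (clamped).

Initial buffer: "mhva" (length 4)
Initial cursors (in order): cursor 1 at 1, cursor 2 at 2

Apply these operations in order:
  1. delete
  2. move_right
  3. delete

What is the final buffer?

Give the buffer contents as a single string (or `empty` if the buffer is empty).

Answer: a

Derivation:
After op 1 (delete): buffer="va" (len 2), cursors c1@0 c2@0, authorship ..
After op 2 (move_right): buffer="va" (len 2), cursors c1@1 c2@1, authorship ..
After op 3 (delete): buffer="a" (len 1), cursors c1@0 c2@0, authorship .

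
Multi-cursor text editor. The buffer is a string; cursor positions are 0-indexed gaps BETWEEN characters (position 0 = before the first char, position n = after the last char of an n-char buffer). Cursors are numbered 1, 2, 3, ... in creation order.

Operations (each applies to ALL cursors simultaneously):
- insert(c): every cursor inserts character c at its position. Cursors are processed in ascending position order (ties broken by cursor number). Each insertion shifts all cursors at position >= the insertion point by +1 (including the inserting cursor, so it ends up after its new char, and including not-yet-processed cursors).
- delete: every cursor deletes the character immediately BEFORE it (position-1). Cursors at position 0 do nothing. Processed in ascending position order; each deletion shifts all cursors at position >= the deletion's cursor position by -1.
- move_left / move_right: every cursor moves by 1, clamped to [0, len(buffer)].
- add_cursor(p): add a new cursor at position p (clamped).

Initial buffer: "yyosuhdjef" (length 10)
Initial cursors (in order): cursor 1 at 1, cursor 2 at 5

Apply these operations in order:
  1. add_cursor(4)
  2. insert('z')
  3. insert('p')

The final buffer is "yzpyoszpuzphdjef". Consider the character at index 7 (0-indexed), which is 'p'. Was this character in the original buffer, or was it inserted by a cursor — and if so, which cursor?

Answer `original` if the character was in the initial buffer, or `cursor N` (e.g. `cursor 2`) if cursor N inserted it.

After op 1 (add_cursor(4)): buffer="yyosuhdjef" (len 10), cursors c1@1 c3@4 c2@5, authorship ..........
After op 2 (insert('z')): buffer="yzyoszuzhdjef" (len 13), cursors c1@2 c3@6 c2@8, authorship .1...3.2.....
After op 3 (insert('p')): buffer="yzpyoszpuzphdjef" (len 16), cursors c1@3 c3@8 c2@11, authorship .11...33.22.....
Authorship (.=original, N=cursor N): . 1 1 . . . 3 3 . 2 2 . . . . .
Index 7: author = 3

Answer: cursor 3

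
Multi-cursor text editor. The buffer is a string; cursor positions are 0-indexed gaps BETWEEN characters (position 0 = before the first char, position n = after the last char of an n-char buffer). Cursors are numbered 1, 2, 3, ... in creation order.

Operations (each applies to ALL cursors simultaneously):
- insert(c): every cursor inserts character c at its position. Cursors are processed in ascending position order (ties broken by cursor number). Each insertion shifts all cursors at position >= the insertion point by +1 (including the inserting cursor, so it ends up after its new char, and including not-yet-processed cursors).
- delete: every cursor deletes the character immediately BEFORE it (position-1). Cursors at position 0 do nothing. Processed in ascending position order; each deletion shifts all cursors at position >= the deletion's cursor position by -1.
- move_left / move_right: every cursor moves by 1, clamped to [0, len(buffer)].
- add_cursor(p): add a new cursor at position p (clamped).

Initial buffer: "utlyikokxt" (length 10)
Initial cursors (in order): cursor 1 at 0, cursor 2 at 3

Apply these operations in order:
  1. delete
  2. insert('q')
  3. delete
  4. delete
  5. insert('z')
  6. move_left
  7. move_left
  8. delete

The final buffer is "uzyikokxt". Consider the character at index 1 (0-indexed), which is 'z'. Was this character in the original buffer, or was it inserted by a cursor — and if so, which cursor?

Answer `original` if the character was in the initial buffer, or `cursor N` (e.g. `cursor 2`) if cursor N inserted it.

Answer: cursor 2

Derivation:
After op 1 (delete): buffer="utyikokxt" (len 9), cursors c1@0 c2@2, authorship .........
After op 2 (insert('q')): buffer="qutqyikokxt" (len 11), cursors c1@1 c2@4, authorship 1..2.......
After op 3 (delete): buffer="utyikokxt" (len 9), cursors c1@0 c2@2, authorship .........
After op 4 (delete): buffer="uyikokxt" (len 8), cursors c1@0 c2@1, authorship ........
After op 5 (insert('z')): buffer="zuzyikokxt" (len 10), cursors c1@1 c2@3, authorship 1.2.......
After op 6 (move_left): buffer="zuzyikokxt" (len 10), cursors c1@0 c2@2, authorship 1.2.......
After op 7 (move_left): buffer="zuzyikokxt" (len 10), cursors c1@0 c2@1, authorship 1.2.......
After op 8 (delete): buffer="uzyikokxt" (len 9), cursors c1@0 c2@0, authorship .2.......
Authorship (.=original, N=cursor N): . 2 . . . . . . .
Index 1: author = 2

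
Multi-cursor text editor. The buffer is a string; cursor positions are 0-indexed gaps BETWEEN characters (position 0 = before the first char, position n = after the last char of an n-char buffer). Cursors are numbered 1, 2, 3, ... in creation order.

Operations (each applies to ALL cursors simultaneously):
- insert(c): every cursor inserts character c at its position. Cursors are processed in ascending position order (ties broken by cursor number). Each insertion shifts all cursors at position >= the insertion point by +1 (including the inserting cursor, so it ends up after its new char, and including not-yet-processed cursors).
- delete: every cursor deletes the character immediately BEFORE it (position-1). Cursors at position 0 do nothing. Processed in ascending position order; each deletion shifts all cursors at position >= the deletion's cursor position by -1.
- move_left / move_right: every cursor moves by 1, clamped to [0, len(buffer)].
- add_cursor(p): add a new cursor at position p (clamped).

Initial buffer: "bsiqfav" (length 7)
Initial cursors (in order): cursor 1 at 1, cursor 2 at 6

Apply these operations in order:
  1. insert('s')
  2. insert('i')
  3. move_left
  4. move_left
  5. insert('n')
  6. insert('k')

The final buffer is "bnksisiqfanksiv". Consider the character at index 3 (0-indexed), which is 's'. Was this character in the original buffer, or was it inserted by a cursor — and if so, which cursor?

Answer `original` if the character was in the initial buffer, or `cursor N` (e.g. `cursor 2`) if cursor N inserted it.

After op 1 (insert('s')): buffer="bssiqfasv" (len 9), cursors c1@2 c2@8, authorship .1.....2.
After op 2 (insert('i')): buffer="bsisiqfasiv" (len 11), cursors c1@3 c2@10, authorship .11.....22.
After op 3 (move_left): buffer="bsisiqfasiv" (len 11), cursors c1@2 c2@9, authorship .11.....22.
After op 4 (move_left): buffer="bsisiqfasiv" (len 11), cursors c1@1 c2@8, authorship .11.....22.
After op 5 (insert('n')): buffer="bnsisiqfansiv" (len 13), cursors c1@2 c2@10, authorship .111.....222.
After op 6 (insert('k')): buffer="bnksisiqfanksiv" (len 15), cursors c1@3 c2@12, authorship .1111.....2222.
Authorship (.=original, N=cursor N): . 1 1 1 1 . . . . . 2 2 2 2 .
Index 3: author = 1

Answer: cursor 1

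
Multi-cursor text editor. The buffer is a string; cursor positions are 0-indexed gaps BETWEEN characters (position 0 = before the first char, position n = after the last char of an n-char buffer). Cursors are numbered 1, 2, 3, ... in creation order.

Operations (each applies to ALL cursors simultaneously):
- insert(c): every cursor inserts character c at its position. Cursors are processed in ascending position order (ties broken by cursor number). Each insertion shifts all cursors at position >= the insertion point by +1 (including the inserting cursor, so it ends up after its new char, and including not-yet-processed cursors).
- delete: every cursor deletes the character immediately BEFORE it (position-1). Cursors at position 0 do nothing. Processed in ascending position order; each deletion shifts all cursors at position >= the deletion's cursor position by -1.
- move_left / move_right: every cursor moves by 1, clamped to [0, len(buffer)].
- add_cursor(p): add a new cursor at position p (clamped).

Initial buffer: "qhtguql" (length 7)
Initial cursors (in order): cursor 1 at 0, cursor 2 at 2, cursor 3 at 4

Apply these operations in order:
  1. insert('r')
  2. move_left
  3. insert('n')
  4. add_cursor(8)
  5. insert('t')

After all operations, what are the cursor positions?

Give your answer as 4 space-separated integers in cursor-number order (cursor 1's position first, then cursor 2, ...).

After op 1 (insert('r')): buffer="rqhrtgruql" (len 10), cursors c1@1 c2@4 c3@7, authorship 1..2..3...
After op 2 (move_left): buffer="rqhrtgruql" (len 10), cursors c1@0 c2@3 c3@6, authorship 1..2..3...
After op 3 (insert('n')): buffer="nrqhnrtgnruql" (len 13), cursors c1@1 c2@5 c3@9, authorship 11..22..33...
After op 4 (add_cursor(8)): buffer="nrqhnrtgnruql" (len 13), cursors c1@1 c2@5 c4@8 c3@9, authorship 11..22..33...
After op 5 (insert('t')): buffer="ntrqhntrtgtntruql" (len 17), cursors c1@2 c2@7 c4@11 c3@13, authorship 111..222..4333...

Answer: 2 7 13 11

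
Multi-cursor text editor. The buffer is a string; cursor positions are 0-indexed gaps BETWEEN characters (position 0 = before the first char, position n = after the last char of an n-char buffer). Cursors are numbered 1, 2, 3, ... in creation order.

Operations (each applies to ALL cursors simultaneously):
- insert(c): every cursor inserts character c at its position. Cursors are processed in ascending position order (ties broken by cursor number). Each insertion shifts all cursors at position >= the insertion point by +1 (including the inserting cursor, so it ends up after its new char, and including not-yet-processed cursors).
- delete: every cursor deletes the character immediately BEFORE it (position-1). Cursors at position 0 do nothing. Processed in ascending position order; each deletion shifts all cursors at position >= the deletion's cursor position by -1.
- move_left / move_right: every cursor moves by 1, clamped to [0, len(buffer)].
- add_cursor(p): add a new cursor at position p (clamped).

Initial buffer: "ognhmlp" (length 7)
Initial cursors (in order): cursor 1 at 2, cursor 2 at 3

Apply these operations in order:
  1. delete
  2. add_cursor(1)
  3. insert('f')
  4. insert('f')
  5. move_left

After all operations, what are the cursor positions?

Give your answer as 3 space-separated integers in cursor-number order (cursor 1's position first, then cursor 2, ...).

Answer: 6 6 6

Derivation:
After op 1 (delete): buffer="ohmlp" (len 5), cursors c1@1 c2@1, authorship .....
After op 2 (add_cursor(1)): buffer="ohmlp" (len 5), cursors c1@1 c2@1 c3@1, authorship .....
After op 3 (insert('f')): buffer="offfhmlp" (len 8), cursors c1@4 c2@4 c3@4, authorship .123....
After op 4 (insert('f')): buffer="offffffhmlp" (len 11), cursors c1@7 c2@7 c3@7, authorship .123123....
After op 5 (move_left): buffer="offffffhmlp" (len 11), cursors c1@6 c2@6 c3@6, authorship .123123....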